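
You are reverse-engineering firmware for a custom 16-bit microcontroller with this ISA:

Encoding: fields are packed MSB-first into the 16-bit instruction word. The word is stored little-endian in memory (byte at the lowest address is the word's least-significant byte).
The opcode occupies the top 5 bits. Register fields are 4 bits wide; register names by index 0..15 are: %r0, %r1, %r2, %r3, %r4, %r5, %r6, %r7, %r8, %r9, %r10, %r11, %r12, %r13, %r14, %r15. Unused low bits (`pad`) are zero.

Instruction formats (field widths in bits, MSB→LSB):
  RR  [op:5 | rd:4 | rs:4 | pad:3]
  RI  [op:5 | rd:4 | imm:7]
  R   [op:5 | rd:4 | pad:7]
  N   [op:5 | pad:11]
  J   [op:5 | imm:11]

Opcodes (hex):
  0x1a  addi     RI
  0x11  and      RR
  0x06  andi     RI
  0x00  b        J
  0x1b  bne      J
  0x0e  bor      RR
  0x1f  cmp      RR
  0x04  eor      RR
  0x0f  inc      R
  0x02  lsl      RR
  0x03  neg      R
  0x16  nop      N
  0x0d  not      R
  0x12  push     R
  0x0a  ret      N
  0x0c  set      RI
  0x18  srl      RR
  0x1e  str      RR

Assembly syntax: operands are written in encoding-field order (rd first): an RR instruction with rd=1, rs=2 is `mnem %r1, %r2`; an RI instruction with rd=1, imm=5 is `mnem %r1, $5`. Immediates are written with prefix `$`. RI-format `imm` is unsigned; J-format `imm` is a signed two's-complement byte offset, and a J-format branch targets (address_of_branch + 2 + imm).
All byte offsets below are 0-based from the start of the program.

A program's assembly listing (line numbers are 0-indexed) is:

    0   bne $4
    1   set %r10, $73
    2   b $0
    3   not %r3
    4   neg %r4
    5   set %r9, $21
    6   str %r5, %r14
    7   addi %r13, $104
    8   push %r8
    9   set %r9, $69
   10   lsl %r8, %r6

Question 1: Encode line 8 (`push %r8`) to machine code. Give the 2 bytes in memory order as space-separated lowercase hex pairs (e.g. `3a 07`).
00 94

line 8 (push): pack op=0x12:5|rd=8:4|pad=0:7 = 0x9400; little→ 00 94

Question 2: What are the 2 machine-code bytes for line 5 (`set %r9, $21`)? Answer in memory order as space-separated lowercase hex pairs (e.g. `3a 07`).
95 64

L5: set op=0xc:5|rd=9:4|imm=21:7 ⇒ 0x6495 ⇒ little 95 64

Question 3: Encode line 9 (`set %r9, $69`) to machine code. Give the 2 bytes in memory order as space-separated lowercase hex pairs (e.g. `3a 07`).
line 9 (set): pack op=0xc:5|rd=9:4|imm=69:7 = 0x64c5; little→ c5 64

c5 64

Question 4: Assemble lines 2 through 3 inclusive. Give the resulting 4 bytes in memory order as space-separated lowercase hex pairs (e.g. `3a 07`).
00 00 80 69

line 2 (b): pack op=0x0:5|imm=0:11 = 0x0000; little→ 00 00
line 3 (not): pack op=0xd:5|rd=3:4|pad=0:7 = 0x6980; little→ 80 69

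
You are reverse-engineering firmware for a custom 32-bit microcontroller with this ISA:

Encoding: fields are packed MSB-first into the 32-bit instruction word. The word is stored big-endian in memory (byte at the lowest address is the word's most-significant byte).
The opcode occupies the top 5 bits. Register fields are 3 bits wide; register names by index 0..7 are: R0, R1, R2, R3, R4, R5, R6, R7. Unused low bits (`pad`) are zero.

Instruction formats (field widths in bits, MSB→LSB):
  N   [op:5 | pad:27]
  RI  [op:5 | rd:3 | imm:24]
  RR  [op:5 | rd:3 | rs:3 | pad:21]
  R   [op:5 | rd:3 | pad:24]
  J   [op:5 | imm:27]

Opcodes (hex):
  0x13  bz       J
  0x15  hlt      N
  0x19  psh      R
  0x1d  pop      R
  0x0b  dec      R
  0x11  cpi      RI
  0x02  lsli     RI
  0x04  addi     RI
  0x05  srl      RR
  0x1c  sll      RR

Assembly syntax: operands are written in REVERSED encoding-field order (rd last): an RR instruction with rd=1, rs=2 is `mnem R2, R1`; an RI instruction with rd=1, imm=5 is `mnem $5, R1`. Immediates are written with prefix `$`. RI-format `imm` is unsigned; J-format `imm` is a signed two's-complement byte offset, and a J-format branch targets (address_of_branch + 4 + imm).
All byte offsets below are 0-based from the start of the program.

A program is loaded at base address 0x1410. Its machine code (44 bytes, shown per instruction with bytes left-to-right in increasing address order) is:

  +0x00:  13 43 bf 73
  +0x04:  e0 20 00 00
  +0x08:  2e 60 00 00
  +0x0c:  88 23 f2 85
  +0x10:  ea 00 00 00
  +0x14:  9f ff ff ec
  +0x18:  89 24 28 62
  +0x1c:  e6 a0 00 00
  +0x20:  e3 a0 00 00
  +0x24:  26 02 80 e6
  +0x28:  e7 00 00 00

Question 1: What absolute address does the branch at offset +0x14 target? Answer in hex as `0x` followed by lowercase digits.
off 0x14: read 9f ff ff ec as big → 0x9fffffec
  op=0x9fffffec>>27=0x13 ⇒ bz (J)
  [26:0] imm=134217708 (s27→-20) = $-20
  target = base 0x1410 + off 0x14 + 4 + imm -20 = 0x1414

0x1414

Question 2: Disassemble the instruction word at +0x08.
srl R3, R6

off 0x08: read 2e 60 00 00 as big → 0x2e600000
  top 5b → 0x5 → srl [RR]
  [26:24] rd=6 = R6
  [23:21] rs=3 = R3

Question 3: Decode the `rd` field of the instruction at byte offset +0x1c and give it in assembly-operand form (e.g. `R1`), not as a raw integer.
R6

[1c] e6 a0 00 00 → 0xe6a00000
  op=0xe6a00000>>27=0x1c ⇒ sll (RR)
  rd@[26:24]=0x6 ⇒ R6
  rs@[23:21]=0x5 ⇒ R5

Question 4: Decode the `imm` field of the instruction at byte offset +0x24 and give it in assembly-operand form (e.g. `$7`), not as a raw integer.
@+24  big-endian(26 02 80 e6) = 0x260280e6
  op=0x260280e6>>27=0x4 ⇒ addi (RI)
  rd: (w>>24)&0x7=0x6 → R6
  imm: (w>>0)&0xffffff=0x280e6 → $164070

$164070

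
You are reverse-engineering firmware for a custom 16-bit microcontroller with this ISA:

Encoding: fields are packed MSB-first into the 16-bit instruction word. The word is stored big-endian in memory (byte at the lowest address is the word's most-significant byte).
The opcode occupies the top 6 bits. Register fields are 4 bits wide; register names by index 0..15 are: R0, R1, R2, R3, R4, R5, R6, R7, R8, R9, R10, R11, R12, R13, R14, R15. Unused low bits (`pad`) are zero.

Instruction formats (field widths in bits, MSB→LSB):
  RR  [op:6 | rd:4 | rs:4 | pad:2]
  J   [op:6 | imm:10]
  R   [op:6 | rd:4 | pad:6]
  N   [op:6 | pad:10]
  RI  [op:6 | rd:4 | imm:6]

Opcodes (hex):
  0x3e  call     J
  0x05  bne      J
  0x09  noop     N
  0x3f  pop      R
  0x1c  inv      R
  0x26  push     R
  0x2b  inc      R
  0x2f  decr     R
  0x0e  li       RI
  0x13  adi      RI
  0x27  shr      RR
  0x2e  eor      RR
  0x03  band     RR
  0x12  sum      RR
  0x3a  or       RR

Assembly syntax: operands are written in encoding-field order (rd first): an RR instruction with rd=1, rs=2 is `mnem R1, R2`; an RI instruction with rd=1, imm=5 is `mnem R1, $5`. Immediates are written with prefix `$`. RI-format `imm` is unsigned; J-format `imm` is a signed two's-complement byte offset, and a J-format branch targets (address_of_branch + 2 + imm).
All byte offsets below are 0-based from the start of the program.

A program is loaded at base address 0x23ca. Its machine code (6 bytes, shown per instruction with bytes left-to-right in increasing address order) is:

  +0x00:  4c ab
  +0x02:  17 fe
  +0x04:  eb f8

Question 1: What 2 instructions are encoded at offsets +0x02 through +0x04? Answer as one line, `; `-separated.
bne $-2; or R15, R14

+0x02: 17 fe ⇒ word 0x17fe (big)
  opcode bits[15:10]=0x5: bne/J
  imm@[9:0]=0x3fe (s10→-2) ⇒ $-2
+0x04: eb f8 ⇒ word 0xebf8 (big)
  opcode bits[15:10]=0x3a: or/RR
  rd@[9:6]=0xf ⇒ R15
  rs@[5:2]=0xe ⇒ R14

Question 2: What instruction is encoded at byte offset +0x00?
off 0x00: read 4c ab as big → 0x4cab
  opcode bits[15:10]=0x13: adi/RI
  rd: (w>>6)&0xf=0x2 → R2
  imm: (w>>0)&0x3f=0x2b → $43

adi R2, $43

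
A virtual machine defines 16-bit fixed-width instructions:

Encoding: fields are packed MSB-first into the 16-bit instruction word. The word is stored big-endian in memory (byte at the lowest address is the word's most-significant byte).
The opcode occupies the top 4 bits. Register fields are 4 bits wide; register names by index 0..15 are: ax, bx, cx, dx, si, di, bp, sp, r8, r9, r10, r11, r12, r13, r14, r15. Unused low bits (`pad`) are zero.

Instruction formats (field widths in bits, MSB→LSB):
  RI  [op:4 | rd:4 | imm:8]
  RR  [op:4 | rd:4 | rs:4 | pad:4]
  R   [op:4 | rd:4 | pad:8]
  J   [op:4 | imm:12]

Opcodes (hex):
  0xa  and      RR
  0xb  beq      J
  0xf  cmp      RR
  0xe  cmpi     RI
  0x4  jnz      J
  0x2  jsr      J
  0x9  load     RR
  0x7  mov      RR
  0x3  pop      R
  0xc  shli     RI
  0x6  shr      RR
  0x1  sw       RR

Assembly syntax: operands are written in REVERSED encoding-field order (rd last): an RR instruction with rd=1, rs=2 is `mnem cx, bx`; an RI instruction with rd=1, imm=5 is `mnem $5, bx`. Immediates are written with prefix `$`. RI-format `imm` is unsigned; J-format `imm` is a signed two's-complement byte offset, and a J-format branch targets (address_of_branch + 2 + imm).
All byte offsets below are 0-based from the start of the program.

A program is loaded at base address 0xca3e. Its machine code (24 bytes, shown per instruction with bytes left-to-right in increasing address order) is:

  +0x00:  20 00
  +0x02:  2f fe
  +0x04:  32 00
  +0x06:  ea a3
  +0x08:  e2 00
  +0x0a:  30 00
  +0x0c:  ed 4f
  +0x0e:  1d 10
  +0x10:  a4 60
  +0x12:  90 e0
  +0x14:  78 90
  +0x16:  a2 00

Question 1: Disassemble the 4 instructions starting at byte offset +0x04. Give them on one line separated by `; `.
pop cx; cmpi $163, r10; cmpi $0, cx; pop ax

off 0x04: read 32 00 as big → 0x3200
  op=0x3200>>12=0x3 ⇒ pop (R)
  [11:8] rd=2 = cx
off 0x06: read ea a3 as big → 0xeaa3
  op=0xeaa3>>12=0xe ⇒ cmpi (RI)
  [11:8] rd=10 = r10
  [7:0] imm=163 = $163
off 0x08: read e2 00 as big → 0xe200
  op=0xe200>>12=0xe ⇒ cmpi (RI)
  [11:8] rd=2 = cx
  [7:0] imm=0 = $0
off 0x0a: read 30 00 as big → 0x3000
  op=0x3000>>12=0x3 ⇒ pop (R)
  [11:8] rd=0 = ax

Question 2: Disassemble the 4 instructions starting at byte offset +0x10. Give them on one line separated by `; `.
off 0x10: read a4 60 as big → 0xa460
  op=0xa460>>12=0xa ⇒ and (RR)
  rd@[11:8]=0x4 ⇒ si
  rs@[7:4]=0x6 ⇒ bp
off 0x12: read 90 e0 as big → 0x90e0
  op=0x90e0>>12=0x9 ⇒ load (RR)
  rd@[11:8]=0x0 ⇒ ax
  rs@[7:4]=0xe ⇒ r14
off 0x14: read 78 90 as big → 0x7890
  op=0x7890>>12=0x7 ⇒ mov (RR)
  rd@[11:8]=0x8 ⇒ r8
  rs@[7:4]=0x9 ⇒ r9
off 0x16: read a2 00 as big → 0xa200
  op=0xa200>>12=0xa ⇒ and (RR)
  rd@[11:8]=0x2 ⇒ cx
  rs@[7:4]=0x0 ⇒ ax

and bp, si; load r14, ax; mov r9, r8; and ax, cx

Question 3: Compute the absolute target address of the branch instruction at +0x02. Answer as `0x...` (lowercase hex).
0xca40

+0x02: 2f fe ⇒ word 0x2ffe (big)
  op=0x2ffe>>12=0x2 ⇒ jsr (J)
  [11:0] imm=4094 (s12→-2) = $-2
  target = base 0xca3e + off 0x02 + 2 + imm -2 = 0xca40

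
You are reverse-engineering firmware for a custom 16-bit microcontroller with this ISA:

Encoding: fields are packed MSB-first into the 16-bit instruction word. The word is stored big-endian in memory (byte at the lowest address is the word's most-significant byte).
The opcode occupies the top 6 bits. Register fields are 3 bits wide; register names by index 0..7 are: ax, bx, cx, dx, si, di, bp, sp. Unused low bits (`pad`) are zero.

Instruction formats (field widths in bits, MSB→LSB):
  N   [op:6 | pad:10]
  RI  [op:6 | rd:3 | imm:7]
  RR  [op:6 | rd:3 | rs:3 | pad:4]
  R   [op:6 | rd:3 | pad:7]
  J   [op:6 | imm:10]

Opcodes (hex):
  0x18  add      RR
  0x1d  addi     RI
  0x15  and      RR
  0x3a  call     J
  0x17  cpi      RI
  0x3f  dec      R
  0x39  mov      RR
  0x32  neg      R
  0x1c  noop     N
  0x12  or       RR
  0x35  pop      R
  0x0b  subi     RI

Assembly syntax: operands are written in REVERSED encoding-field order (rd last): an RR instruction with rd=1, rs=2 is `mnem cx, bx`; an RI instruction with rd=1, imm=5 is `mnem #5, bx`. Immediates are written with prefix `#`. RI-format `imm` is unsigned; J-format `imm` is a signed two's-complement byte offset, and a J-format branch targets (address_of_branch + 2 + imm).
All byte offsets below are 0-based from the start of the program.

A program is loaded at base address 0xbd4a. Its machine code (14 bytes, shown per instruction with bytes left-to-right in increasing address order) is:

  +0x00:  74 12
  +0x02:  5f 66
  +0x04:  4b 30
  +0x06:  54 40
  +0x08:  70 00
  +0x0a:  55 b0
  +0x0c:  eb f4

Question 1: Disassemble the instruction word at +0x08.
[08] 70 00 → 0x7000
  top 6b → 0x1c → noop [N]

noop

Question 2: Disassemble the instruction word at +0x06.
off 0x06: read 54 40 as big → 0x5440
  opcode bits[15:10]=0x15: and/RR
  rd: (w>>7)&0x7=0x0 → ax
  rs: (w>>4)&0x7=0x4 → si

and si, ax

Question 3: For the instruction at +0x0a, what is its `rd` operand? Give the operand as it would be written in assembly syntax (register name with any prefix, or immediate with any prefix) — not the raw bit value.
dx

off 0x0a: read 55 b0 as big → 0x55b0
  op=0x55b0>>10=0x15 ⇒ and (RR)
  [9:7] rd=3 = dx
  [6:4] rs=3 = dx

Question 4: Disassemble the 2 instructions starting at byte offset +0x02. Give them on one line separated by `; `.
cpi #102, bp; or dx, bp

off 0x02: read 5f 66 as big → 0x5f66
  opcode bits[15:10]=0x17: cpi/RI
  [9:7] rd=6 = bp
  [6:0] imm=102 = #102
off 0x04: read 4b 30 as big → 0x4b30
  opcode bits[15:10]=0x12: or/RR
  [9:7] rd=6 = bp
  [6:4] rs=3 = dx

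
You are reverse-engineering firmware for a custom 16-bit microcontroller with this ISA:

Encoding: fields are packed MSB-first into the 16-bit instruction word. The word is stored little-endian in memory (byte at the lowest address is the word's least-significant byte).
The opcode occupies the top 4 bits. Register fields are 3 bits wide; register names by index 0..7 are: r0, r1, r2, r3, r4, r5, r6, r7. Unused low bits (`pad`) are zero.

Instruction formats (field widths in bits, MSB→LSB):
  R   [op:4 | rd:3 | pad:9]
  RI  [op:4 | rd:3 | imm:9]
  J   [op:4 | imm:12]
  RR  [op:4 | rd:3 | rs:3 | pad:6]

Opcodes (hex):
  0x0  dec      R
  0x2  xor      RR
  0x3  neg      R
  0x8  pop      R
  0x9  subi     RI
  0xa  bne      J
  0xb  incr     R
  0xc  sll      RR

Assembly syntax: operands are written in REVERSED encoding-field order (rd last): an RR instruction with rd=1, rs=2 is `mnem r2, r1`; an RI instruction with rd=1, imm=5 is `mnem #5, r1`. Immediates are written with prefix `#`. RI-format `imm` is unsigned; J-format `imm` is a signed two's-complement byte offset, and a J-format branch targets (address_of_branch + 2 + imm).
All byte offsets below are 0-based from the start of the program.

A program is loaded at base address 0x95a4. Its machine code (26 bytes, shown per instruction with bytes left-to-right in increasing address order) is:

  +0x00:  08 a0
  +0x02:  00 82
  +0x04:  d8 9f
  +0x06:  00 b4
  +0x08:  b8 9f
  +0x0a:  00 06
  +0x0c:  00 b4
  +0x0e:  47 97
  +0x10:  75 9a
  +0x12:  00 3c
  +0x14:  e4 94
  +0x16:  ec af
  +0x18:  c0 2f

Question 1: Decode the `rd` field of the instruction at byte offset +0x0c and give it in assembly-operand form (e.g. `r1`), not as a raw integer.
r2

[0c] 00 b4 → 0xb400
  top 4b → 0xb → incr [R]
  [11:9] rd=2 = r2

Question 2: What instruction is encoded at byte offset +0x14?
off 0x14: read e4 94 as little → 0x94e4
  op=0x94e4>>12=0x9 ⇒ subi (RI)
  rd: (w>>9)&0x7=0x2 → r2
  imm: (w>>0)&0x1ff=0xe4 → #228

subi #228, r2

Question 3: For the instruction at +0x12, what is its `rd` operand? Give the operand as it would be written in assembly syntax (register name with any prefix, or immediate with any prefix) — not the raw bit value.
r6

@+12  little-endian(00 3c) = 0x3c00
  opcode bits[15:12]=0x3: neg/R
  rd: (w>>9)&0x7=0x6 → r6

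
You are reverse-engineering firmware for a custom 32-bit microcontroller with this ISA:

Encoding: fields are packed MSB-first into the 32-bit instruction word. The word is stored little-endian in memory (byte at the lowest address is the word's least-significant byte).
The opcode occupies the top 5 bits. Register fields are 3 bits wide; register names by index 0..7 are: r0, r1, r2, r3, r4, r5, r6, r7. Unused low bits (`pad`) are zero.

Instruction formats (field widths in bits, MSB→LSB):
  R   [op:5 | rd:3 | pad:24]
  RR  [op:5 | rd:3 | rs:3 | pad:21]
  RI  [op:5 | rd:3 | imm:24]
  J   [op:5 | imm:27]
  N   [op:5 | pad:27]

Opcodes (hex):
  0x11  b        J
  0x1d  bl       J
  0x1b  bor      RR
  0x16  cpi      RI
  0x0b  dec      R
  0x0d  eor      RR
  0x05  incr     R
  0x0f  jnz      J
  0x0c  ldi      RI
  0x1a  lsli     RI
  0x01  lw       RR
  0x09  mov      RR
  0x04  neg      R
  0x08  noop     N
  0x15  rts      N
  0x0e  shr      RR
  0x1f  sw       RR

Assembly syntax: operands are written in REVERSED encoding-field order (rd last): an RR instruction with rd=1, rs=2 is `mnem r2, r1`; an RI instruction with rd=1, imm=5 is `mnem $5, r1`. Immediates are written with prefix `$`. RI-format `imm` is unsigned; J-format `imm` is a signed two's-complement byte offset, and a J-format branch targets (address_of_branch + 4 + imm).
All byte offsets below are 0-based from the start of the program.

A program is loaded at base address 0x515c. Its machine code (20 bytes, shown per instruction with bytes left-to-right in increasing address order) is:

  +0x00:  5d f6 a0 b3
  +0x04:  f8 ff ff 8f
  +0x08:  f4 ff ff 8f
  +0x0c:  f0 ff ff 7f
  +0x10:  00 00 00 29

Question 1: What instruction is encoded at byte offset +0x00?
+0x00: 5d f6 a0 b3 ⇒ word 0xb3a0f65d (little)
  op=0xb3a0f65d>>27=0x16 ⇒ cpi (RI)
  rd: (w>>24)&0x7=0x3 → r3
  imm: (w>>0)&0xffffff=0xa0f65d → $10548829

cpi $10548829, r3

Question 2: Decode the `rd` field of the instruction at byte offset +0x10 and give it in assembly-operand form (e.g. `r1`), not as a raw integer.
r1

off 0x10: read 00 00 00 29 as little → 0x29000000
  op=0x29000000>>27=0x5 ⇒ incr (R)
  [26:24] rd=1 = r1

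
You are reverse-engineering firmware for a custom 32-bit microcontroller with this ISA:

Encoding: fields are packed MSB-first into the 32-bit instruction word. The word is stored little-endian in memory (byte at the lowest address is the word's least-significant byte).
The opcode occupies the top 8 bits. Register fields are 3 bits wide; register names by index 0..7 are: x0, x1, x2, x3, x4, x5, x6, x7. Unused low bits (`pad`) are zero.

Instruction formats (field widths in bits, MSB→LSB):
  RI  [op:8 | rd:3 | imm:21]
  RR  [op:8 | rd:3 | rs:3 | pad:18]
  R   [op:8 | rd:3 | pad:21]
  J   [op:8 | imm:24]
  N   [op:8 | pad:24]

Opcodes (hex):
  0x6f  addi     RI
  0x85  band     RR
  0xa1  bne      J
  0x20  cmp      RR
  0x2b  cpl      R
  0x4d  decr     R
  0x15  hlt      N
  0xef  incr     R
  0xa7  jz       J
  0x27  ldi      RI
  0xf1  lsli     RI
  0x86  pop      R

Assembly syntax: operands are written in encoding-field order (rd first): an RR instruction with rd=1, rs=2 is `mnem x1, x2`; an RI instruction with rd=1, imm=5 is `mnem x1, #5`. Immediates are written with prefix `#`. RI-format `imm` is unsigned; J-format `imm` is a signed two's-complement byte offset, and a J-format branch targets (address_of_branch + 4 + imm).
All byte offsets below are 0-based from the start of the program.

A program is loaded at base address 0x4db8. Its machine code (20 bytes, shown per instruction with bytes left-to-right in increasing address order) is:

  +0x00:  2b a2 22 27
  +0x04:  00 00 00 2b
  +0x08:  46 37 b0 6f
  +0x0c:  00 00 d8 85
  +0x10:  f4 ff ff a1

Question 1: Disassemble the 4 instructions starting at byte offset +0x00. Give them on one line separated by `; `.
ldi x1, #172587; cpl x0; addi x5, #1062726; band x6, x6

[00] 2b a2 22 27 → 0x2722a22b
  top 8b → 0x27 → ldi [RI]
  rd@[23:21]=0x1 ⇒ x1
  imm@[20:0]=0x2a22b ⇒ #172587
[04] 00 00 00 2b → 0x2b000000
  top 8b → 0x2b → cpl [R]
  rd@[23:21]=0x0 ⇒ x0
[08] 46 37 b0 6f → 0x6fb03746
  top 8b → 0x6f → addi [RI]
  rd@[23:21]=0x5 ⇒ x5
  imm@[20:0]=0x103746 ⇒ #1062726
[0c] 00 00 d8 85 → 0x85d80000
  top 8b → 0x85 → band [RR]
  rd@[23:21]=0x6 ⇒ x6
  rs@[20:18]=0x6 ⇒ x6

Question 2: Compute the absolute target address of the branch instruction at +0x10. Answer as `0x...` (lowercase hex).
0x4dc0

+0x10: f4 ff ff a1 ⇒ word 0xa1fffff4 (little)
  op=0xa1fffff4>>24=0xa1 ⇒ bne (J)
  imm@[23:0]=0xfffff4 (s24→-12) ⇒ #-12
  target = base 0x4db8 + off 0x10 + 4 + imm -12 = 0x4dc0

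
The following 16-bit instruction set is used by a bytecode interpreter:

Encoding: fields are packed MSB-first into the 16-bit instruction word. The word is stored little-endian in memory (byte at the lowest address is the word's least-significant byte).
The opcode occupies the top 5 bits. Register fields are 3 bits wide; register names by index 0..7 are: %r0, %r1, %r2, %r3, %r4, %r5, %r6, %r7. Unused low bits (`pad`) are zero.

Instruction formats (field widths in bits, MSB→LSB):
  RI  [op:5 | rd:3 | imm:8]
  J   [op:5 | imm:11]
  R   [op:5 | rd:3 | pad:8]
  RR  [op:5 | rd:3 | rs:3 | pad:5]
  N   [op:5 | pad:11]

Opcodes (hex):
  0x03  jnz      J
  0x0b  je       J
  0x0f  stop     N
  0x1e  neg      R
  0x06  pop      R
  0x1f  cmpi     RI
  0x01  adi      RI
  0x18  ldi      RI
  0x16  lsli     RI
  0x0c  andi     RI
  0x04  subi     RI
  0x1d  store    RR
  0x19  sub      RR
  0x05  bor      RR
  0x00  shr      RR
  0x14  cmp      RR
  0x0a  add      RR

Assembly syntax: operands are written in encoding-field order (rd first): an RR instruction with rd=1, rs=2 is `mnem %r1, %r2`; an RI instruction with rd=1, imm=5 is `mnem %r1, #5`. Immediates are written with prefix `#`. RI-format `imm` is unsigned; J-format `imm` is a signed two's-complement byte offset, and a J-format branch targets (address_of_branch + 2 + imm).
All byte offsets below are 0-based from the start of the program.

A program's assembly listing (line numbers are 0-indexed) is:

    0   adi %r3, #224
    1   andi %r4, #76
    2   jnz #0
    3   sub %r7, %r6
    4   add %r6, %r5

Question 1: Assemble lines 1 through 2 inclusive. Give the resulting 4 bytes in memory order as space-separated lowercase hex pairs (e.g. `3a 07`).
4c 64 00 18

L1: andi op=0xc:5|rd=4:3|imm=76:8 ⇒ 0x644c ⇒ little 4c 64
L2: jnz op=0x3:5|imm=0:11 ⇒ 0x1800 ⇒ little 00 18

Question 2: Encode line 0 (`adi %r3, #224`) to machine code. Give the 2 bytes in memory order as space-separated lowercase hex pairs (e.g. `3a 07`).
line 0 (adi): pack op=0x1:5|rd=3:3|imm=224:8 = 0x0be0; little→ e0 0b

e0 0b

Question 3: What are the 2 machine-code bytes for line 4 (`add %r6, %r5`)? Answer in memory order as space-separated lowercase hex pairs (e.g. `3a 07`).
L4: add op=0xa:5|rd=6:3|rs=5:3|pad=0:5 ⇒ 0x56a0 ⇒ little a0 56

a0 56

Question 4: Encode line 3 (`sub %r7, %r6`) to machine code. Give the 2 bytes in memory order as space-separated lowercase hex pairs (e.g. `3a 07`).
c0 cf

line 3 (sub): pack op=0x19:5|rd=7:3|rs=6:3|pad=0:5 = 0xcfc0; little→ c0 cf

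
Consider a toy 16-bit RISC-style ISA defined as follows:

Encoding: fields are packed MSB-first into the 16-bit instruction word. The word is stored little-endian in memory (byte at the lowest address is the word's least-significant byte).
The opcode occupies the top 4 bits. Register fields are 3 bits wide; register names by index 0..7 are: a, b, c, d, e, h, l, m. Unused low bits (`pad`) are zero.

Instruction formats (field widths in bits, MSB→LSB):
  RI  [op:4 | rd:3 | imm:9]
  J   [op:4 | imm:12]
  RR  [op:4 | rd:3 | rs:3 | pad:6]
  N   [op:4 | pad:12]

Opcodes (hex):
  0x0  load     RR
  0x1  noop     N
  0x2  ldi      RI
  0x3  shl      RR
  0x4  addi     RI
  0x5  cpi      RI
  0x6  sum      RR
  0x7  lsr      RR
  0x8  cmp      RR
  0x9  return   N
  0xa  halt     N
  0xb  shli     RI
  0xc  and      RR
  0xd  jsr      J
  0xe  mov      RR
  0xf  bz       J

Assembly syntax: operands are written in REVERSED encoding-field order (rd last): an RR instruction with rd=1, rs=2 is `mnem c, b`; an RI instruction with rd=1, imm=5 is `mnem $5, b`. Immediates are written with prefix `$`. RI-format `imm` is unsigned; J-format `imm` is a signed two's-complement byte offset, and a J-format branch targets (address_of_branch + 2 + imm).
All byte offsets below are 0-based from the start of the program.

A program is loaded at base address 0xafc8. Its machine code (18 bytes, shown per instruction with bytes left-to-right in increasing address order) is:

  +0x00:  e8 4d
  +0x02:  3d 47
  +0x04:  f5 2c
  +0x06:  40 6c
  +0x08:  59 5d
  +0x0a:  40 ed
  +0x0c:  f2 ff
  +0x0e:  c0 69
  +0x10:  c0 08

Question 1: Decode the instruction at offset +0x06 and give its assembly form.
sum b, l

+0x06: 40 6c ⇒ word 0x6c40 (little)
  op=0x6c40>>12=0x6 ⇒ sum (RR)
  rd@[11:9]=0x6 ⇒ l
  rs@[8:6]=0x1 ⇒ b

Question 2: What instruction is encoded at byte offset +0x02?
addi $317, d

@+02  little-endian(3d 47) = 0x473d
  op=0x473d>>12=0x4 ⇒ addi (RI)
  [11:9] rd=3 = d
  [8:0] imm=317 = $317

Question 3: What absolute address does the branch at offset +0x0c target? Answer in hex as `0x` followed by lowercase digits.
0xafc8

off 0x0c: read f2 ff as little → 0xfff2
  op=0xfff2>>12=0xf ⇒ bz (J)
  imm@[11:0]=0xff2 (s12→-14) ⇒ $-14
  target = base 0xafc8 + off 0x0c + 2 + imm -14 = 0xafc8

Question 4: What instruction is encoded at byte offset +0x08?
@+08  little-endian(59 5d) = 0x5d59
  top 4b → 0x5 → cpi [RI]
  rd@[11:9]=0x6 ⇒ l
  imm@[8:0]=0x159 ⇒ $345

cpi $345, l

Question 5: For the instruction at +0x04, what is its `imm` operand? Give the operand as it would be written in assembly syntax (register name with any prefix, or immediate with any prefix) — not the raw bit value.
$245

+0x04: f5 2c ⇒ word 0x2cf5 (little)
  top 4b → 0x2 → ldi [RI]
  [11:9] rd=6 = l
  [8:0] imm=245 = $245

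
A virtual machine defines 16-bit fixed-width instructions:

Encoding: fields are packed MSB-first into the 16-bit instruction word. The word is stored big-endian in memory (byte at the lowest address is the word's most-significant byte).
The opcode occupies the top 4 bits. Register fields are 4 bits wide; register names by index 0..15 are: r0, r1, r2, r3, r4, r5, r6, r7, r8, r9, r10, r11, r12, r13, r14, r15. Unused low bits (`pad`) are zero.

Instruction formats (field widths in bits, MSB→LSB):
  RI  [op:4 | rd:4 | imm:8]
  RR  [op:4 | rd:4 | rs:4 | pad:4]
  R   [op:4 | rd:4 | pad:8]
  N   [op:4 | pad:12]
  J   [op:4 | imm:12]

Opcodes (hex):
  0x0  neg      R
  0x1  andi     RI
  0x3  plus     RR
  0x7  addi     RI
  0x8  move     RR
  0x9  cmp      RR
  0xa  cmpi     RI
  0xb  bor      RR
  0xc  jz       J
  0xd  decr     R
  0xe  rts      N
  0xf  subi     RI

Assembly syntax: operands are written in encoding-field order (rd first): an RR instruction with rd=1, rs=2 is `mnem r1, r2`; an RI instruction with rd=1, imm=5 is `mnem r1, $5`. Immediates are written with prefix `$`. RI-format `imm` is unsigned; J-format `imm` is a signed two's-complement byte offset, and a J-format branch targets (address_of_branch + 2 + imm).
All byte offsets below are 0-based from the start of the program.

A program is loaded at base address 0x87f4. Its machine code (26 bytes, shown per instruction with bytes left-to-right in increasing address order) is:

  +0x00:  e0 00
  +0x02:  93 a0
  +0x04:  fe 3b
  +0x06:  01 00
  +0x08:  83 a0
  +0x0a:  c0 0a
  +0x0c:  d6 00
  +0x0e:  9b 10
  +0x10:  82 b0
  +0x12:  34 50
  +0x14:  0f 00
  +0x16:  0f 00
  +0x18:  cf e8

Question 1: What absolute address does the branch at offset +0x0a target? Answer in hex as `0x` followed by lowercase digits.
0x880a

@+0a  big-endian(c0 0a) = 0xc00a
  opcode bits[15:12]=0xc: jz/J
  imm: (w>>0)&0xfff=0xa → $10
  target = base 0x87f4 + off 0x0a + 2 + imm 10 = 0x880a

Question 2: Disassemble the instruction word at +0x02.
+0x02: 93 a0 ⇒ word 0x93a0 (big)
  top 4b → 0x9 → cmp [RR]
  [11:8] rd=3 = r3
  [7:4] rs=10 = r10

cmp r3, r10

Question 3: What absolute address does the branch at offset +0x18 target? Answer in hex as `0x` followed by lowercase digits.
+0x18: cf e8 ⇒ word 0xcfe8 (big)
  top 4b → 0xc → jz [J]
  imm@[11:0]=0xfe8 (s12→-24) ⇒ $-24
  target = base 0x87f4 + off 0x18 + 2 + imm -24 = 0x87f6

0x87f6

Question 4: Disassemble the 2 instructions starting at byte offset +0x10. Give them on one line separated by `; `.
@+10  big-endian(82 b0) = 0x82b0
  top 4b → 0x8 → move [RR]
  rd: (w>>8)&0xf=0x2 → r2
  rs: (w>>4)&0xf=0xb → r11
@+12  big-endian(34 50) = 0x3450
  top 4b → 0x3 → plus [RR]
  rd: (w>>8)&0xf=0x4 → r4
  rs: (w>>4)&0xf=0x5 → r5

move r2, r11; plus r4, r5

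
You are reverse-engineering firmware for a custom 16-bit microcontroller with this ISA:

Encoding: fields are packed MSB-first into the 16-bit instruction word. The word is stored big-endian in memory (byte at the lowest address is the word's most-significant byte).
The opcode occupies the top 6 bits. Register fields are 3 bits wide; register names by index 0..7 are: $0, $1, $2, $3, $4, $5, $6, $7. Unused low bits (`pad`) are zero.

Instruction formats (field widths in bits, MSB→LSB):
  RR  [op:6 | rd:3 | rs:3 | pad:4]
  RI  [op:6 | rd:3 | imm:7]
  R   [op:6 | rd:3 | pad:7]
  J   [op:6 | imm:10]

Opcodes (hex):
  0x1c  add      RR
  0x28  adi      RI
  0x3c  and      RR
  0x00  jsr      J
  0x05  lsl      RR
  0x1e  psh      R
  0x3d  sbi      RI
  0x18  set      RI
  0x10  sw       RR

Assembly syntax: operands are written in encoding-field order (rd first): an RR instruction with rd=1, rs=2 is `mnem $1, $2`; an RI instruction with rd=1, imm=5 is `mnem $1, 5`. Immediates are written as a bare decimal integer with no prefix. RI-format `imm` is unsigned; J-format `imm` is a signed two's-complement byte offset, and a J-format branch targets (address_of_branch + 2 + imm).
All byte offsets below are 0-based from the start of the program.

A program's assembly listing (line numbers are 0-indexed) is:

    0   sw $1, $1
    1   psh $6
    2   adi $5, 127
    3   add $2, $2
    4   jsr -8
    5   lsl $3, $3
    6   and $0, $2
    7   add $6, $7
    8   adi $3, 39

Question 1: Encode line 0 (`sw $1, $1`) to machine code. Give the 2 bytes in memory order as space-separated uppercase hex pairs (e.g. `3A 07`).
0. sw fields op=0x10:6|rd=1:3|rs=1:3|pad=0:4 → word 4090h → 40 90

40 90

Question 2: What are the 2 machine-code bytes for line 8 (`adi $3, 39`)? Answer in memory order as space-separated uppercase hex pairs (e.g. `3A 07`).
A1 A7

8. adi fields op=0x28:6|rd=3:3|imm=39:7 → word a1a7h → a1 a7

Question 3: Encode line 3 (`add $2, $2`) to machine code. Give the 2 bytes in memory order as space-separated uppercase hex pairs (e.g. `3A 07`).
71 20

3. add fields op=0x1c:6|rd=2:3|rs=2:3|pad=0:4 → word 7120h → 71 20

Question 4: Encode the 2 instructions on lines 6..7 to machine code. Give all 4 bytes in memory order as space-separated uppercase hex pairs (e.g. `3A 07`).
L6: and op=0x3c:6|rd=0:3|rs=2:3|pad=0:4 ⇒ 0xf020 ⇒ big f0 20
L7: add op=0x1c:6|rd=6:3|rs=7:3|pad=0:4 ⇒ 0x7370 ⇒ big 73 70

F0 20 73 70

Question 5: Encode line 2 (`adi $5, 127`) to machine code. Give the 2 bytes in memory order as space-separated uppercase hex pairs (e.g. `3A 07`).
A2 FF

L2: adi op=0x28:6|rd=5:3|imm=127:7 ⇒ 0xa2ff ⇒ big a2 ff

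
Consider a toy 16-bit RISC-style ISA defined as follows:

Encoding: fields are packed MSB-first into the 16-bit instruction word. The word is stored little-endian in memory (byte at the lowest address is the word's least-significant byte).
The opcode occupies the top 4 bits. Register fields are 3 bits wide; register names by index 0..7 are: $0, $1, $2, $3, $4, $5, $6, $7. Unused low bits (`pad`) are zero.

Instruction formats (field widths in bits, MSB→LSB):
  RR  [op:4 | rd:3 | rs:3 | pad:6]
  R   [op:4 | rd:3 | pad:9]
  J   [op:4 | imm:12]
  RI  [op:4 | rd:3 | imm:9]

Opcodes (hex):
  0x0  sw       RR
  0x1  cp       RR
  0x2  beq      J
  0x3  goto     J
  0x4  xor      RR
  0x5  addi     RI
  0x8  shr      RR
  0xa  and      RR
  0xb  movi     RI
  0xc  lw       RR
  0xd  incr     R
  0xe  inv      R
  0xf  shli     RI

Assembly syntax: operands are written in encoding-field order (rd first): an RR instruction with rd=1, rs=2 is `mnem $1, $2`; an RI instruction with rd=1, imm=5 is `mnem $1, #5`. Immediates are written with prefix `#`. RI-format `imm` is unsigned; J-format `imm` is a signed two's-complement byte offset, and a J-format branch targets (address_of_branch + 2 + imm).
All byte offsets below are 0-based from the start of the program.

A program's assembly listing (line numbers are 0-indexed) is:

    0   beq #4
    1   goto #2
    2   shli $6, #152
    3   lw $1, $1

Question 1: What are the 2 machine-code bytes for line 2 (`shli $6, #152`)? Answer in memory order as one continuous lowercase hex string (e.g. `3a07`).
line 2 (shli): pack op=0xf:4|rd=6:3|imm=152:9 = 0xfc98; little→ 98 fc

98fc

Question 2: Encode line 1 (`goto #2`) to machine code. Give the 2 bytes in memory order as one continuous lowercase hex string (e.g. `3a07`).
1. goto fields op=0x3:4|imm=2:12 → word 3002h → 02 30

0230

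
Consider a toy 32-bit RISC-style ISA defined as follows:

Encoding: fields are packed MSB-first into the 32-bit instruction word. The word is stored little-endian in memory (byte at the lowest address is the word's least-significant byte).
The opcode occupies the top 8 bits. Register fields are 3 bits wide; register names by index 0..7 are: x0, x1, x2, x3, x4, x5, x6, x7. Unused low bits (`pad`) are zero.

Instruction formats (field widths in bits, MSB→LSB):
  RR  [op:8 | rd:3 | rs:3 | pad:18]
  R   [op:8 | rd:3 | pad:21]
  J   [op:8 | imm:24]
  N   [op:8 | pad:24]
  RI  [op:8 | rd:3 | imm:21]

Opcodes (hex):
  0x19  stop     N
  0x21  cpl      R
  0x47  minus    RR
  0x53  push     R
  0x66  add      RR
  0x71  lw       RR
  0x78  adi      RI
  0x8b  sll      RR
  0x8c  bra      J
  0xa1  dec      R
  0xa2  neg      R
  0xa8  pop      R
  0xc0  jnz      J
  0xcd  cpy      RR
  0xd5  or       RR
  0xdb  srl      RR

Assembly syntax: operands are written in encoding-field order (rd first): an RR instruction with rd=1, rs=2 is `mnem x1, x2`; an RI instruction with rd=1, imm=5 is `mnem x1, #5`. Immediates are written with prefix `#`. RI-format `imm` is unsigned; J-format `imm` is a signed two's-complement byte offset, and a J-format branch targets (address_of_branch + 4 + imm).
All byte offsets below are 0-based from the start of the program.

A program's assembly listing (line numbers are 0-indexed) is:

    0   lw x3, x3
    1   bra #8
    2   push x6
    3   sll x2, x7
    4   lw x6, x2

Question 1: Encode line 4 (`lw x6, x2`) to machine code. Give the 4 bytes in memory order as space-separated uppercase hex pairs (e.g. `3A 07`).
00 00 C8 71

4. lw fields op=0x71:8|rd=6:3|rs=2:3|pad=0:18 → word 71c80000h → 00 00 c8 71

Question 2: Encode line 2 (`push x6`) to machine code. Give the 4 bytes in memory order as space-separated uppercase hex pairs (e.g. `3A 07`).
line 2 (push): pack op=0x53:8|rd=6:3|pad=0:21 = 0x53c00000; little→ 00 00 c0 53

00 00 C0 53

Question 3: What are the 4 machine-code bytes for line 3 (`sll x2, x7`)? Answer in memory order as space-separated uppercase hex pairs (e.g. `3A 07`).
3. sll fields op=0x8b:8|rd=2:3|rs=7:3|pad=0:18 → word 8b5c0000h → 00 00 5c 8b

00 00 5C 8B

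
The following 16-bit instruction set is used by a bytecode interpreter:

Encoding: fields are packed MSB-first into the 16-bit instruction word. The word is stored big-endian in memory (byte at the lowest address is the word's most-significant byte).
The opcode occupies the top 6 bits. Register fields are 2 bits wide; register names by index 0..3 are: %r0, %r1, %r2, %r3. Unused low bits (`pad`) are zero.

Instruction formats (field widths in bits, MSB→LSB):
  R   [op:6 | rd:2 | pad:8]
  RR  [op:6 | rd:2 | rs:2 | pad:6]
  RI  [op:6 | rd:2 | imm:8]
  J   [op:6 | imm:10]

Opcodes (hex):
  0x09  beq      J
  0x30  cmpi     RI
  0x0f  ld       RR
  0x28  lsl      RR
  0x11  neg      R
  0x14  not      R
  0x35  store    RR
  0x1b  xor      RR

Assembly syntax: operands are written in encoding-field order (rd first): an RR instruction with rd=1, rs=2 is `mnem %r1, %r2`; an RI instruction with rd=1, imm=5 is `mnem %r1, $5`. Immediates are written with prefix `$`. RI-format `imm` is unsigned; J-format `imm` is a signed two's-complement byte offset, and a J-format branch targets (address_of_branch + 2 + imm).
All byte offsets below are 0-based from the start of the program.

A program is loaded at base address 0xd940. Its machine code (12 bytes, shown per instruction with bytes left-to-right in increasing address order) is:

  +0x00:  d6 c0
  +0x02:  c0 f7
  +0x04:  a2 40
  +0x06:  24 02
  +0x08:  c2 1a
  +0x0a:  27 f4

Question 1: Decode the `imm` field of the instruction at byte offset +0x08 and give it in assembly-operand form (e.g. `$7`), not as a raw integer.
$26

[08] c2 1a → 0xc21a
  top 6b → 0x30 → cmpi [RI]
  rd@[9:8]=0x2 ⇒ %r2
  imm@[7:0]=0x1a ⇒ $26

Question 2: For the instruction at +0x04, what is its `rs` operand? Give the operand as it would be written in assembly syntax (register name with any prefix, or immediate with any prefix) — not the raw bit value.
@+04  big-endian(a2 40) = 0xa240
  op=0xa240>>10=0x28 ⇒ lsl (RR)
  rd: (w>>8)&0x3=0x2 → %r2
  rs: (w>>6)&0x3=0x1 → %r1

%r1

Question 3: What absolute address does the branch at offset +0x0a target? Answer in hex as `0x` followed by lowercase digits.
0xd940

@+0a  big-endian(27 f4) = 0x27f4
  top 6b → 0x9 → beq [J]
  imm@[9:0]=0x3f4 (s10→-12) ⇒ $-12
  target = base 0xd940 + off 0x0a + 2 + imm -12 = 0xd940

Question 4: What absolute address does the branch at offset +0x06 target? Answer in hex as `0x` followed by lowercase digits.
0xd94a

+0x06: 24 02 ⇒ word 0x2402 (big)
  top 6b → 0x9 → beq [J]
  [9:0] imm=2 = $2
  target = base 0xd940 + off 0x06 + 2 + imm 2 = 0xd94a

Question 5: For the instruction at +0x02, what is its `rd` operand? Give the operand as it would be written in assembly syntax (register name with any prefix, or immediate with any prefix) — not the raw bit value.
%r0

off 0x02: read c0 f7 as big → 0xc0f7
  opcode bits[15:10]=0x30: cmpi/RI
  rd@[9:8]=0x0 ⇒ %r0
  imm@[7:0]=0xf7 ⇒ $247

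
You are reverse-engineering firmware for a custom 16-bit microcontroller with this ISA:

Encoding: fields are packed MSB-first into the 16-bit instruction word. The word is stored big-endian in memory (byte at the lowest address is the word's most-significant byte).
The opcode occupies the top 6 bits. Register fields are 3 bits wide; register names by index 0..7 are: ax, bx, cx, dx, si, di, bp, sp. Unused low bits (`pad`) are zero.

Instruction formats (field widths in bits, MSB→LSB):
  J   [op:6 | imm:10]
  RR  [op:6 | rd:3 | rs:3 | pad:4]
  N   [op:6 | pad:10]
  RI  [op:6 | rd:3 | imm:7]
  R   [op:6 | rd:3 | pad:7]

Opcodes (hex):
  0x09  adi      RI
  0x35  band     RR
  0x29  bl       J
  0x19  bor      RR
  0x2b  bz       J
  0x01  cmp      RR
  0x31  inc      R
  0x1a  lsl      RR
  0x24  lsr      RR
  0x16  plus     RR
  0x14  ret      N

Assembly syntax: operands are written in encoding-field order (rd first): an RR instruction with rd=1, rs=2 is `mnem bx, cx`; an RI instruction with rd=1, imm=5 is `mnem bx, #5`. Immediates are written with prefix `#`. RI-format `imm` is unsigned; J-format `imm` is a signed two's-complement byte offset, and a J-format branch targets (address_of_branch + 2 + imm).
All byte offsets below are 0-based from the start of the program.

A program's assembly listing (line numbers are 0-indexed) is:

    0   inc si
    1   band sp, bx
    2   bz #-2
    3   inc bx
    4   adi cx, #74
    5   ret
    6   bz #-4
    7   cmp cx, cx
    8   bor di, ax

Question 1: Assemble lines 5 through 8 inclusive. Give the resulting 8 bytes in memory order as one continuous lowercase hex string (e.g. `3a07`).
5. ret fields op=0x14:6|pad=0:10 → word 5000h → 50 00
6. bz fields op=0x2b:6|imm=-4:10 → word affch → af fc
7. cmp fields op=0x1:6|rd=2:3|rs=2:3|pad=0:4 → word 0520h → 05 20
8. bor fields op=0x19:6|rd=5:3|rs=0:3|pad=0:4 → word 6680h → 66 80

5000affc05206680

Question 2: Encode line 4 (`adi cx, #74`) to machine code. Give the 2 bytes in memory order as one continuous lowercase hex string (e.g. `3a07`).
line 4 (adi): pack op=0x9:6|rd=2:3|imm=74:7 = 0x254a; big→ 25 4a

254a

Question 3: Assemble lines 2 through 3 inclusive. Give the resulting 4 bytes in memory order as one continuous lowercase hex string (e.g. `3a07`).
2. bz fields op=0x2b:6|imm=-2:10 → word affeh → af fe
3. inc fields op=0x31:6|rd=1:3|pad=0:7 → word c480h → c4 80

affec480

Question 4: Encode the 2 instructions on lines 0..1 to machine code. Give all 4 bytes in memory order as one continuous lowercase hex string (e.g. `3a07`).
c600d790

0. inc fields op=0x31:6|rd=4:3|pad=0:7 → word c600h → c6 00
1. band fields op=0x35:6|rd=7:3|rs=1:3|pad=0:4 → word d790h → d7 90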